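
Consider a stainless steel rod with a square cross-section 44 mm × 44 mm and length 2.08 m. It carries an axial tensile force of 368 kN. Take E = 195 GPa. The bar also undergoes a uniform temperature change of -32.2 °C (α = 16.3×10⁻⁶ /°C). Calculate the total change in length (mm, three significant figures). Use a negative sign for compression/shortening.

A = 1936 mm².
δ_mech = NL/(AE) = 368000·2080/(1936·195000) = 2.028 mm.
δ_thermal = αLΔT = 16.3e-6·2080·-32.2 = -1.092 mm.
δ = δ_mech + δ_thermal = 0.9358 mm.

0.936 mm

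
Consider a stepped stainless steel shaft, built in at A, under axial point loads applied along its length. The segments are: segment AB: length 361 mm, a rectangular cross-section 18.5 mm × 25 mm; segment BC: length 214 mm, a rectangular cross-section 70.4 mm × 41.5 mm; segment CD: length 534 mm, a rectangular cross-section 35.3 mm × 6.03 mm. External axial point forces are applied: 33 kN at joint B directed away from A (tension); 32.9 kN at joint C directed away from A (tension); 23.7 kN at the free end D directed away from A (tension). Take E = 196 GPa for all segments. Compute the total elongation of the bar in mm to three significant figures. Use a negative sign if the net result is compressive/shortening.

0.681 mm

Internal axial forces (sectioning from the free end, tension +): N_CD = 23.7 kN, N_BC = 56.6 kN, N_AB = 89.6 kN.
A_AB = 462.5 mm².
A_BC = 2922 mm².
A_CD = 212.9 mm².
δ_AB = 89600·361/(462.5·196000) = 0.3568 mm
δ_BC = 56600·214/(2922·196000) = 0.02115 mm
δ_CD = 23700·534/(212.9·196000) = 0.3033 mm
δ = Σδ_i = 0.6813 mm.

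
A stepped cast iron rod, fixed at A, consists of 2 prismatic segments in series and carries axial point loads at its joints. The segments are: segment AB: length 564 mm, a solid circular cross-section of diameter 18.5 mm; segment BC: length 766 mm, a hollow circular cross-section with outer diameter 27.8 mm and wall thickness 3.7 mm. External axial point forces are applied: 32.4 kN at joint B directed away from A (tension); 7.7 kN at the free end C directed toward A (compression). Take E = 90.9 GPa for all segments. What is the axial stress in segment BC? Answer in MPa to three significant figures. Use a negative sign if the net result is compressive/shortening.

-27.5 MPa

Internal axial forces (sectioning from the free end, tension +): N_BC = -7.7 kN, N_AB = 24.7 kN.
A_BC = 280.1 mm².
σ_BC = N_BC/A_BC = -7700/280.1 = -27.49 MPa.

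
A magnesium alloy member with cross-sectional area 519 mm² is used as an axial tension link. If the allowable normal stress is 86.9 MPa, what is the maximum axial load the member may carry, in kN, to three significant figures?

45.1 kN

P_max = σ_allow · A = 86.9 · 519 = 45100 N = 45.1 kN.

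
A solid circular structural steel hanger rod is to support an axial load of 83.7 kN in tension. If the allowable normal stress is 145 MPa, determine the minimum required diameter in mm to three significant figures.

Required area A ≥ P/σ_allow = 83700/145 = 577.2 mm².
For a solid circular section, d ≥ √(4A/π) = 27.11 mm.

27.1 mm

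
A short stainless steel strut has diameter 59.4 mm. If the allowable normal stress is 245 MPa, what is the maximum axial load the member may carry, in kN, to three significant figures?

679 kN

A = 2771 mm².
P_max = σ_allow · A = 245 · 2771 = 678900 N = 678.9 kN.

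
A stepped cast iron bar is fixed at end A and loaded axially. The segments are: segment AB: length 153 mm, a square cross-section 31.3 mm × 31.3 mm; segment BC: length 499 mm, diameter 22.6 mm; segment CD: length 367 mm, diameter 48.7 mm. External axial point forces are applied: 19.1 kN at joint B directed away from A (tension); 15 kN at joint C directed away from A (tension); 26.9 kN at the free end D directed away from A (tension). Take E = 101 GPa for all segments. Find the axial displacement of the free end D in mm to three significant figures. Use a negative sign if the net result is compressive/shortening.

0.663 mm

Internal axial forces (sectioning from the free end, tension +): N_CD = 26.9 kN, N_BC = 41.9 kN, N_AB = 61 kN.
A_AB = 979.7 mm².
A_BC = 401.1 mm².
A_CD = 1863 mm².
δ_AB = 61000·153/(979.7·101000) = 0.09432 mm
δ_BC = 41900·499/(401.1·101000) = 0.516 mm
δ_CD = 26900·367/(1863·101000) = 0.05247 mm
δ = Σδ_i = 0.6628 mm.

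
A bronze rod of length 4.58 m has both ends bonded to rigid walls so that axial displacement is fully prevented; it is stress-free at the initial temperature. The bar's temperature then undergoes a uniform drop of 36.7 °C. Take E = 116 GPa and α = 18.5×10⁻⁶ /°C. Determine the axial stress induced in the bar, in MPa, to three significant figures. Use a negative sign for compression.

Free thermal expansion αLΔT = 18.5e-6 · 4580 · -36.7 = -3.11 mm.
The walls impose strain ε = −(-3.11)/4580 = 6.7895e-04; σ = Eε = 116000 · 6.7895e-04 = 78.76 MPa.

78.8 MPa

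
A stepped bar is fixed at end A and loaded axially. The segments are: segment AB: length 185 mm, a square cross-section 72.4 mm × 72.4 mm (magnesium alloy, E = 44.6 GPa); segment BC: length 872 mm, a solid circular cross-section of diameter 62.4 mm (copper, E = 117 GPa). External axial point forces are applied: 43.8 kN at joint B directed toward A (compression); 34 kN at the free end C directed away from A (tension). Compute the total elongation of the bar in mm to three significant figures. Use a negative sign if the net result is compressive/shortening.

Internal axial forces (sectioning from the free end, tension +): N_BC = 34 kN, N_AB = -9.8 kN.
A_AB = 5242 mm².
A_BC = 3058 mm².
δ_AB = -9800·185/(5242·44600) = -0.007755 mm
δ_BC = 34000·872/(3058·117000) = 0.08286 mm
δ = Σδ_i = 0.07511 mm.

0.0751 mm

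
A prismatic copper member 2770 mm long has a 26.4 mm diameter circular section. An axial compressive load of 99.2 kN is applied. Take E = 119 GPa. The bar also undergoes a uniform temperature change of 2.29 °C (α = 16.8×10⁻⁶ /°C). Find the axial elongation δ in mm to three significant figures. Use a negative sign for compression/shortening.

A = 547.4 mm².
δ_mech = NL/(AE) = -99200·2770/(547.4·119000) = -4.218 mm.
δ_thermal = αLΔT = 16.8e-6·2770·2.29 = 0.1066 mm.
δ = δ_mech + δ_thermal = -4.112 mm.

-4.11 mm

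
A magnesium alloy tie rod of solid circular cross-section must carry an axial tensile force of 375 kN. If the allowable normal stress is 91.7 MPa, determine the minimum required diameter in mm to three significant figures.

72.2 mm

Required area A ≥ P/σ_allow = 375000/91.7 = 4089 mm².
For a solid circular section, d ≥ √(4A/π) = 72.16 mm.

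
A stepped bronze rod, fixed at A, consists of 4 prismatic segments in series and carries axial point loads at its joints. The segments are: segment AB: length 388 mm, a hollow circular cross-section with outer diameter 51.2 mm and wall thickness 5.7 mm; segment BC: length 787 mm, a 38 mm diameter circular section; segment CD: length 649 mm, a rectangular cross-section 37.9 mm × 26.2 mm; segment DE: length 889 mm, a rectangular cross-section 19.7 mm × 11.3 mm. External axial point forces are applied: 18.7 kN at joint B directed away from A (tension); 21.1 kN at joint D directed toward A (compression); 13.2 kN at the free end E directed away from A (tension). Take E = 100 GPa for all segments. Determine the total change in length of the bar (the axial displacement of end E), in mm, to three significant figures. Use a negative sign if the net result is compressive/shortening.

0.472 mm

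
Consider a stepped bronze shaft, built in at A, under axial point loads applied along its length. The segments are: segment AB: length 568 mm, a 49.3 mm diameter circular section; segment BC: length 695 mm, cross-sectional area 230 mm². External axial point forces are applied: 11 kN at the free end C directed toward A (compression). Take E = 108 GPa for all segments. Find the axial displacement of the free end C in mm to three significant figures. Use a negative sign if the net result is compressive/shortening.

Internal axial forces (sectioning from the free end, tension +): N_BC = -11 kN, N_AB = -11 kN.
A_AB = 1909 mm².
δ_AB = -11000·568/(1909·108000) = -0.03031 mm
δ_BC = -11000·695/(230·108000) = -0.3078 mm
δ = Σδ_i = -0.3381 mm.

-0.338 mm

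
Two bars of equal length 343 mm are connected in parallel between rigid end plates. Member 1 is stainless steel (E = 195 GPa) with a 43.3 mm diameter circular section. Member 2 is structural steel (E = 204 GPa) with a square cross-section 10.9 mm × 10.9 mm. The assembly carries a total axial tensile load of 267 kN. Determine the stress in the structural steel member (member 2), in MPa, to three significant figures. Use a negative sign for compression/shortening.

A_1 = 1473 mm².
A_2 = 118.8 mm².
Equal strain + equilibrium ⇒ each member carries load in proportion to AE: A₁E₁ = 287100000 N, A₂E₂ = 24240000 N, ΣAE = 311400000 N.
σ₂ = P·E₂/ΣAE = 267000·204000/311400000 = 174.9 MPa.

175 MPa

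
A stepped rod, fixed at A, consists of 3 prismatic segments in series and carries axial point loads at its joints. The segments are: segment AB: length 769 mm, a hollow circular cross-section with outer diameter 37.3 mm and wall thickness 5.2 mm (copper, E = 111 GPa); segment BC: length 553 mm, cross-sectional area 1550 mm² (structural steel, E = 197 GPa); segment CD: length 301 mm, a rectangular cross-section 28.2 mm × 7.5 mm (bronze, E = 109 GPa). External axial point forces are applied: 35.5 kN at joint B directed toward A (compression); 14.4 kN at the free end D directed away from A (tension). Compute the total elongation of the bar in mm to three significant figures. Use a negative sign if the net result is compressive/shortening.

-0.0647 mm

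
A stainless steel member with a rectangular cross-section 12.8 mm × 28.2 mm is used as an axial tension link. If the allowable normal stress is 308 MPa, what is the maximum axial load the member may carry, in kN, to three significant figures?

111 kN

A = 361 mm².
P_max = σ_allow · A = 308 · 361 = 111200 N = 111.2 kN.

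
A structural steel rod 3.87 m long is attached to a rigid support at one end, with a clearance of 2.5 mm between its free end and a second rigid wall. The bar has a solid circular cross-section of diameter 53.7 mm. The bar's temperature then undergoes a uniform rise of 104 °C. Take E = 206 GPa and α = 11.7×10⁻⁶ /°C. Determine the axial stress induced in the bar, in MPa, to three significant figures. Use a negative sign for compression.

-118 MPa

Free thermal expansion αLΔT = 11.7e-6 · 3870 · 104 = 4.709 mm.
The walls engage after the gap closes; constrained expansion = 4.709 − 2.5 = 2.209 mm.
The walls impose strain ε = −(2.209)/3870 = -5.7081e-04; σ = Eε = 206000 · -5.7081e-04 = -117.6 MPa.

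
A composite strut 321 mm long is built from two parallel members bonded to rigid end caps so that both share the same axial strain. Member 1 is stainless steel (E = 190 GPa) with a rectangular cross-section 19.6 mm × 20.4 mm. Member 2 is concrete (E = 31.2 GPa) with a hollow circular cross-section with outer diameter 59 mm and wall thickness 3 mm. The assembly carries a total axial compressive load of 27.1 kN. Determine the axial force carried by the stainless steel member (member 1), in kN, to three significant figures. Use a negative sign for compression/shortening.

A_1 = 399.8 mm².
A_2 = 527.8 mm².
Equal strain + equilibrium ⇒ each member carries load in proportion to AE: A₁E₁ = 75970000 N, A₂E₂ = 16470000 N, ΣAE = 92440000 N.
F₁ = P·A₁E₁/ΣAE = -27100·75970000/92440000 = -22270 N.

-22.3 kN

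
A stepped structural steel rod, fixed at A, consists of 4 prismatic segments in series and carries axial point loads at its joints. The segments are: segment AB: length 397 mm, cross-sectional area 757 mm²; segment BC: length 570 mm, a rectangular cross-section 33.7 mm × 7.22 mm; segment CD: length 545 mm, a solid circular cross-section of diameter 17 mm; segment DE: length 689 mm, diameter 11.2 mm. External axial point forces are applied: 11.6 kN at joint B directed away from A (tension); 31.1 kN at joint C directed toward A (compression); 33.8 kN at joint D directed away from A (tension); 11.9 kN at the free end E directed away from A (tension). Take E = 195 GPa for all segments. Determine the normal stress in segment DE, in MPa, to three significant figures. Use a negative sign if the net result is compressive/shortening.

Internal axial forces (sectioning from the free end, tension +): N_DE = 11.9 kN, N_CD = 45.7 kN, N_BC = 14.6 kN, N_AB = 26.2 kN.
A_DE = 98.52 mm².
σ_DE = N_DE/A_DE = 11900/98.52 = 120.8 MPa.

121 MPa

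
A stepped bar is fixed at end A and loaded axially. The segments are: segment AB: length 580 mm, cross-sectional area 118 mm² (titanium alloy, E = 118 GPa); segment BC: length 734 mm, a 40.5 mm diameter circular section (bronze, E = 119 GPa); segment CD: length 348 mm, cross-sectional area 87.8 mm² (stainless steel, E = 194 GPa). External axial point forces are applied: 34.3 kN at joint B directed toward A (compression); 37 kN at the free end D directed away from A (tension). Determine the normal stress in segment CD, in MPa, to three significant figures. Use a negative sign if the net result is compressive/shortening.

Internal axial forces (sectioning from the free end, tension +): N_CD = 37 kN, N_BC = 37 kN, N_AB = 2.7 kN.
σ_CD = N_CD/A_CD = 37000/87.8 = 421.4 MPa.

421 MPa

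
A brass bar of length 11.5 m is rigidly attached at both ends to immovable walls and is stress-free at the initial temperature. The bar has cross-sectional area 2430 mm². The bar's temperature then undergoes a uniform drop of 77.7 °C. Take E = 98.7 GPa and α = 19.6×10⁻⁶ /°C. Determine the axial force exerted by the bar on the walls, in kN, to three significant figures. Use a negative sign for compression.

365 kN

Free thermal expansion αLΔT = 19.6e-6 · 11500 · -77.7 = -17.51 mm.
The walls impose strain ε = −(-17.51)/11500 = 1.5229e-03; σ = Eε = 98700 · 1.5229e-03 = 150.3 MPa.
Wall reaction R = σ·A = 150.3·2430 = 365300 N = 365.3 kN.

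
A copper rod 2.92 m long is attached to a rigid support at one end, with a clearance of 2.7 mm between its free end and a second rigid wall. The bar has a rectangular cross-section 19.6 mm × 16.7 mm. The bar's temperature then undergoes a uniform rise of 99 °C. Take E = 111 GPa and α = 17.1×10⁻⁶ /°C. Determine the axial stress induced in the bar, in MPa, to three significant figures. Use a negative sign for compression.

Free thermal expansion αLΔT = 17.1e-6 · 2920 · 99 = 4.943 mm.
The walls engage after the gap closes; constrained expansion = 4.943 − 2.7 = 2.243 mm.
The walls impose strain ε = −(2.243)/2920 = -7.6824e-04; σ = Eε = 111000 · -7.6824e-04 = -85.27 MPa.

-85.3 MPa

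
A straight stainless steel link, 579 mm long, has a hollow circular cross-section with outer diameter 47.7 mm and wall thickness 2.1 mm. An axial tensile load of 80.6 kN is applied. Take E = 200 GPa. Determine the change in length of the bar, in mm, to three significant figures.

0.776 mm

A = 300.8 mm².
δ_mech = NL/(AE) = 80600·579/(300.8·200000) = 0.7756 mm.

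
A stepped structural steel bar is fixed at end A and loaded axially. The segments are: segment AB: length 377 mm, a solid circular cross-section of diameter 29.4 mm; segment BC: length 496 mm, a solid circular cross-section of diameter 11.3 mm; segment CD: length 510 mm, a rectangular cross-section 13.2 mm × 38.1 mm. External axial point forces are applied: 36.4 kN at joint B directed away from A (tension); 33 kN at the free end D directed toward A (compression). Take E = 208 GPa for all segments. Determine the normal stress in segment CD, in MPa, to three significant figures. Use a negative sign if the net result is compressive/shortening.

-65.6 MPa

Internal axial forces (sectioning from the free end, tension +): N_CD = -33 kN, N_BC = -33 kN, N_AB = 3.4 kN.
A_CD = 502.9 mm².
σ_CD = N_CD/A_CD = -33000/502.9 = -65.62 MPa.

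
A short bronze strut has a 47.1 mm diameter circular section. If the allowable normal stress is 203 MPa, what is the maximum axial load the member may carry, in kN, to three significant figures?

354 kN

A = 1742 mm².
P_max = σ_allow · A = 203 · 1742 = 353700 N = 353.7 kN.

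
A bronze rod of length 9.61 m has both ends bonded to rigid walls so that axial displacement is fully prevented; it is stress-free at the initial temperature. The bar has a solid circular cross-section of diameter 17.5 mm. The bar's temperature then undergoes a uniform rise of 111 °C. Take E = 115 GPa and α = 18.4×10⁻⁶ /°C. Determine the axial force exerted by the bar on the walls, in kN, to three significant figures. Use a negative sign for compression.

Free thermal expansion αLΔT = 18.4e-6 · 9610 · 111 = 19.63 mm.
The walls impose strain ε = −(19.63)/9610 = -2.0424e-03; σ = Eε = 115000 · -2.0424e-03 = -234.9 MPa.
Wall reaction R = σ·A = -234.9·240.5 = -56490 N = -56.49 kN.

-56.5 kN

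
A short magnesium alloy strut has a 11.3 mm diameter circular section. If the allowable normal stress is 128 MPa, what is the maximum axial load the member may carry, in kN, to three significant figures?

A = 100.3 mm².
P_max = σ_allow · A = 128 · 100.3 = 12840 N = 12.84 kN.

12.8 kN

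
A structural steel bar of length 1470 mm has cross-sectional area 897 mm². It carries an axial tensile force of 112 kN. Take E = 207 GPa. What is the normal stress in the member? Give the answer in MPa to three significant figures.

σ = N/A = 112000/897 = 124.9 MPa.

125 MPa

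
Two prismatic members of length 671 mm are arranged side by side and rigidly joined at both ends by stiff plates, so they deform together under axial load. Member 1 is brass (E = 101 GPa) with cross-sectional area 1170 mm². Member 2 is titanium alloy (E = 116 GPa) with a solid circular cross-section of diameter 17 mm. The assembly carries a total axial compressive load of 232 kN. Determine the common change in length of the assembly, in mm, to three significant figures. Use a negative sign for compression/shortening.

-1.08 mm

A_2 = 227 mm².
Equal strain + equilibrium ⇒ each member carries load in proportion to AE: A₁E₁ = 118200000 N, A₂E₂ = 26330000 N, ΣAE = 144500000 N.
δ = PL/ΣAE = -232000·671/144500000 = -1.077 mm.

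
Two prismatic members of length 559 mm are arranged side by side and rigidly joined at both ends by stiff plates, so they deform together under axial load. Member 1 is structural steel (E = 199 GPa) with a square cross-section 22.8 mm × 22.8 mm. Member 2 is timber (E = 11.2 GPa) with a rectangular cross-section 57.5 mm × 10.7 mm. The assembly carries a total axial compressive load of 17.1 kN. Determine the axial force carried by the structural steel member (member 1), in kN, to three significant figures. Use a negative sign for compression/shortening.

-16.0 kN

A_1 = 519.8 mm².
A_2 = 615.2 mm².
Equal strain + equilibrium ⇒ each member carries load in proportion to AE: A₁E₁ = 103400000 N, A₂E₂ = 6891000 N, ΣAE = 110300000 N.
F₁ = P·A₁E₁/ΣAE = -17100·103400000/110300000 = -16030 N.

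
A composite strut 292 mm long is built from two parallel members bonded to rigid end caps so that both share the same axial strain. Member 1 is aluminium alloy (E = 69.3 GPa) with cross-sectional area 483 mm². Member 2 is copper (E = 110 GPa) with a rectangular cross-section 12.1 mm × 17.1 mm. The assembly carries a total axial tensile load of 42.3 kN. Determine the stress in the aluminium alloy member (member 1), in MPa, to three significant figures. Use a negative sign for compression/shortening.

A_2 = 206.9 mm².
Equal strain + equilibrium ⇒ each member carries load in proportion to AE: A₁E₁ = 33470000 N, A₂E₂ = 22760000 N, ΣAE = 56230000 N.
σ₁ = P·E₁/ΣAE = 42300·69300/56230000 = 52.13 MPa.

52.1 MPa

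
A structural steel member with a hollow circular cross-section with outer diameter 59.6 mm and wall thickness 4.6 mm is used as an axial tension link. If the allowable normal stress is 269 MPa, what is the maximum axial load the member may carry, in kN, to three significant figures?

A = 794.8 mm².
P_max = σ_allow · A = 269 · 794.8 = 213800 N = 213.8 kN.

214 kN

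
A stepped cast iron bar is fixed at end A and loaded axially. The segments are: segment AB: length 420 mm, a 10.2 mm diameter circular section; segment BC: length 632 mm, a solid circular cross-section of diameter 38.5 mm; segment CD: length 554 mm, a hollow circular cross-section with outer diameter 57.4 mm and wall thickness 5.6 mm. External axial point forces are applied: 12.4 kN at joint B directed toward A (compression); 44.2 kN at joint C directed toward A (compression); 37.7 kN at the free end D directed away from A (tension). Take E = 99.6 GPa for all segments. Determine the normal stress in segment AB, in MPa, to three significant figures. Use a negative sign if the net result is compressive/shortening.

Internal axial forces (sectioning from the free end, tension +): N_CD = 37.7 kN, N_BC = -6.5 kN, N_AB = -18.9 kN.
A_AB = 81.71 mm².
σ_AB = N_AB/A_AB = -18900/81.71 = -231.3 MPa.

-231 MPa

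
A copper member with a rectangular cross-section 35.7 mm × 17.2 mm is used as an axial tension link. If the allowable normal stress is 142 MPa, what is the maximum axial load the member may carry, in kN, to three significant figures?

A = 614 mm².
P_max = σ_allow · A = 142 · 614 = 87190 N = 87.19 kN.

87.2 kN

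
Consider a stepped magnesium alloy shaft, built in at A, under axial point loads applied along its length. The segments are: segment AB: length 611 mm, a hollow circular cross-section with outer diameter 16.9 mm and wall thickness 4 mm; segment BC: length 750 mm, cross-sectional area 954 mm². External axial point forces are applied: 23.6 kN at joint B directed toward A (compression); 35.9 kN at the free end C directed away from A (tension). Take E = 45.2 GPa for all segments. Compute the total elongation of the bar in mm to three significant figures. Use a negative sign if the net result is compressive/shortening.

1.65 mm

Internal axial forces (sectioning from the free end, tension +): N_BC = 35.9 kN, N_AB = 12.3 kN.
A_AB = 162.1 mm².
δ_AB = 12300·611/(162.1·45200) = 1.026 mm
δ_BC = 35900·750/(954·45200) = 0.6244 mm
δ = Σδ_i = 1.65 mm.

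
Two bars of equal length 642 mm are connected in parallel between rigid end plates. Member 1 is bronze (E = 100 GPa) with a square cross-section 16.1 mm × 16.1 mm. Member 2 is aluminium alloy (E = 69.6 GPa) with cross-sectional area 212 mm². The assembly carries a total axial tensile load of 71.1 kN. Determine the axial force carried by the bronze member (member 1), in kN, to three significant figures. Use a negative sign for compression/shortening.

A_1 = 259.2 mm².
Equal strain + equilibrium ⇒ each member carries load in proportion to AE: A₁E₁ = 25920000 N, A₂E₂ = 14760000 N, ΣAE = 40680000 N.
F₁ = P·A₁E₁/ΣAE = 71100·25920000/40680000 = 45310 N.

45.3 kN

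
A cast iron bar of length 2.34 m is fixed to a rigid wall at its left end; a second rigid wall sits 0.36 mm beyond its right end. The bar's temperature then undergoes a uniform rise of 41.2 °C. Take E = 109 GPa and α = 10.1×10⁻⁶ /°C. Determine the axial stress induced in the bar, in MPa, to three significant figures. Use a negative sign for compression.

Free thermal expansion αLΔT = 10.1e-6 · 2340 · 41.2 = 0.9737 mm.
The walls engage after the gap closes; constrained expansion = 0.9737 − 0.36 = 0.6137 mm.
The walls impose strain ε = −(0.6137)/2340 = -2.6227e-04; σ = Eε = 109000 · -2.6227e-04 = -28.59 MPa.

-28.6 MPa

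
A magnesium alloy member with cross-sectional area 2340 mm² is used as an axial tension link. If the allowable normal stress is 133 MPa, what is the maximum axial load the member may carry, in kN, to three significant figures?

311 kN

P_max = σ_allow · A = 133 · 2340 = 311200 N = 311.2 kN.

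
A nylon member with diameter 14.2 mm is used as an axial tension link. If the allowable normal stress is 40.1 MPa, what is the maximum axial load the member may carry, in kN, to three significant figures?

A = 158.4 mm².
P_max = σ_allow · A = 40.1 · 158.4 = 6351 N = 6.351 kN.

6.35 kN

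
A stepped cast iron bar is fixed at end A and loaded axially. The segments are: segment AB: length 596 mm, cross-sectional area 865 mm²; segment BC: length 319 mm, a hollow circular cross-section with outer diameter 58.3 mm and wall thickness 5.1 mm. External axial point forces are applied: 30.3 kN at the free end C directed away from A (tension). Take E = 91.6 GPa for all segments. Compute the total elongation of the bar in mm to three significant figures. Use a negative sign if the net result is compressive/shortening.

Internal axial forces (sectioning from the free end, tension +): N_BC = 30.3 kN, N_AB = 30.3 kN.
A_BC = 852.4 mm².
δ_AB = 30300·596/(865·91600) = 0.2279 mm
δ_BC = 30300·319/(852.4·91600) = 0.1238 mm
δ = Σδ_i = 0.3517 mm.

0.352 mm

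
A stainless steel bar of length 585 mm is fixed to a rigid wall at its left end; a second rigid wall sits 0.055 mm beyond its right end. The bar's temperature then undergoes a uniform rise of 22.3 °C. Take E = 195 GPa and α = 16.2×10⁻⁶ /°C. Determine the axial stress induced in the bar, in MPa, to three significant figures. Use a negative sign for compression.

Free thermal expansion αLΔT = 16.2e-6 · 585 · 22.3 = 0.2113 mm.
The walls engage after the gap closes; constrained expansion = 0.2113 − 0.055 = 0.1563 mm.
The walls impose strain ε = −(0.1563)/585 = -2.6724e-04; σ = Eε = 195000 · -2.6724e-04 = -52.11 MPa.

-52.1 MPa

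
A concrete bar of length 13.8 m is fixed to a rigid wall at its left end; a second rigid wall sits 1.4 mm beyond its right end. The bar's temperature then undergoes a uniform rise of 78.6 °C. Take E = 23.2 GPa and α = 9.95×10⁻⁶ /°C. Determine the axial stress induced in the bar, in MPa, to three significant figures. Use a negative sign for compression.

-15.8 MPa

Free thermal expansion αLΔT = 9.95e-6 · 13800 · 78.6 = 10.79 mm.
The walls engage after the gap closes; constrained expansion = 10.79 − 1.4 = 9.393 mm.
The walls impose strain ε = −(9.393)/13800 = -6.8062e-04; σ = Eε = 23200 · -6.8062e-04 = -15.79 MPa.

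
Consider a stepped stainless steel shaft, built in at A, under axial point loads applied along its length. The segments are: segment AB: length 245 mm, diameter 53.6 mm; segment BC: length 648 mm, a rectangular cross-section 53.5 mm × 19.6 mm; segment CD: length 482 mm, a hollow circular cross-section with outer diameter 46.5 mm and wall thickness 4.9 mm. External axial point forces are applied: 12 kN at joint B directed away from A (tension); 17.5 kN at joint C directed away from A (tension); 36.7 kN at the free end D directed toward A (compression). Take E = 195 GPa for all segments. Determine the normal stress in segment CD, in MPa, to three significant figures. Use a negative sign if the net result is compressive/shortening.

-57.3 MPa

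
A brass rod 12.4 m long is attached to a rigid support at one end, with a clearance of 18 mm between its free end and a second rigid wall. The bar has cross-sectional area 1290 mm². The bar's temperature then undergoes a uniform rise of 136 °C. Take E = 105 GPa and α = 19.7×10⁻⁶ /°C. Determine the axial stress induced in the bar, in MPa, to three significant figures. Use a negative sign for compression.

-129 MPa

Free thermal expansion αLΔT = 19.7e-6 · 12400 · 136 = 33.22 mm.
The walls engage after the gap closes; constrained expansion = 33.22 − 18 = 15.22 mm.
The walls impose strain ε = −(15.22)/12400 = -1.2276e-03; σ = Eε = 105000 · -1.2276e-03 = -128.9 MPa.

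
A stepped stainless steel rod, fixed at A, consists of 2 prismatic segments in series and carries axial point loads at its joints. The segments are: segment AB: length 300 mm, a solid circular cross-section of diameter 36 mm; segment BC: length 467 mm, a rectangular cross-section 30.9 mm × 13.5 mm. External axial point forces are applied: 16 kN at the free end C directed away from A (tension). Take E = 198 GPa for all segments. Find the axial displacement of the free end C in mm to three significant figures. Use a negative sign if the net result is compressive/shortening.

Internal axial forces (sectioning from the free end, tension +): N_BC = 16 kN, N_AB = 16 kN.
A_AB = 1018 mm².
A_BC = 417.1 mm².
δ_AB = 16000·300/(1018·198000) = 0.02382 mm
δ_BC = 16000·467/(417.1·198000) = 0.09046 mm
δ = Σδ_i = 0.1143 mm.

0.114 mm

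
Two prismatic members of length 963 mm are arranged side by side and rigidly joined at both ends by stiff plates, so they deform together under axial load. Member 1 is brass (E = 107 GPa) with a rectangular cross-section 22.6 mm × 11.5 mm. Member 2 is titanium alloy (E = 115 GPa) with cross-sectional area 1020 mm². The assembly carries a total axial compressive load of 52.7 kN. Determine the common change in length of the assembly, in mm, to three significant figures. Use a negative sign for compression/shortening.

A_1 = 259.9 mm².
Equal strain + equilibrium ⇒ each member carries load in proportion to AE: A₁E₁ = 27810000 N, A₂E₂ = 117300000 N, ΣAE = 145100000 N.
δ = PL/ΣAE = -52700·963/145100000 = -0.3497 mm.

-0.350 mm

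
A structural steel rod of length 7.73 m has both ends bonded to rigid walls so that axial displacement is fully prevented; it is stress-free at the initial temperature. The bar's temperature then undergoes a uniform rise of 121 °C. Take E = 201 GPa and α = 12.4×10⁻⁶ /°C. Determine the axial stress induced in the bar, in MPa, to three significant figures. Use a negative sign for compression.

Free thermal expansion αLΔT = 12.4e-6 · 7730 · 121 = 11.6 mm.
The walls impose strain ε = −(11.6)/7730 = -1.5004e-03; σ = Eε = 201000 · -1.5004e-03 = -301.6 MPa.

-302 MPa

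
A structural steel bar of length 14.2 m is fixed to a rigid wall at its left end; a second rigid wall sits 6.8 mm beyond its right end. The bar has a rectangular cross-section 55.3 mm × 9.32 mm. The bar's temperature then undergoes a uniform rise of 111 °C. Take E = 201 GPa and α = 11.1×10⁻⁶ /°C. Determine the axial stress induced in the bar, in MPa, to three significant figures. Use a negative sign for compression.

-151 MPa

Free thermal expansion αLΔT = 11.1e-6 · 14200 · 111 = 17.5 mm.
The walls engage after the gap closes; constrained expansion = 17.5 − 6.8 = 10.7 mm.
The walls impose strain ε = −(10.7)/14200 = -7.5323e-04; σ = Eε = 201000 · -7.5323e-04 = -151.4 MPa.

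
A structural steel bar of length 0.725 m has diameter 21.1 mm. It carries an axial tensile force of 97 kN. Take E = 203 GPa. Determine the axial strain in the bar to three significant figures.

0.00137

A = 349.7 mm².
σ = N/A = 277.4 MPa; ε = σ/E = 277.4/203000 = 1.367e-03.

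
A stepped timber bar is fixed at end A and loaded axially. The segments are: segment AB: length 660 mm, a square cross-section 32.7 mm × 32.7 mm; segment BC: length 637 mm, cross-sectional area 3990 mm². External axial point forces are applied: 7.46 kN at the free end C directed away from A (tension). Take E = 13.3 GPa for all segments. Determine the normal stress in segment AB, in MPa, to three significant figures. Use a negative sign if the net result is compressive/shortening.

Internal axial forces (sectioning from the free end, tension +): N_BC = 7.46 kN, N_AB = 7.46 kN.
A_AB = 1069 mm².
σ_AB = N_AB/A_AB = 7460/1069 = 6.977 MPa.

6.98 MPa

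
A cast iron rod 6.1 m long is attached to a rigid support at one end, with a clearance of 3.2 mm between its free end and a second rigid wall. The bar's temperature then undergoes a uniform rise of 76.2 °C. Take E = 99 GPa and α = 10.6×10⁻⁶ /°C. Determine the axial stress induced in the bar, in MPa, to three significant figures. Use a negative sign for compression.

Free thermal expansion αLΔT = 10.6e-6 · 6100 · 76.2 = 4.927 mm.
The walls engage after the gap closes; constrained expansion = 4.927 − 3.2 = 1.727 mm.
The walls impose strain ε = −(1.727)/6100 = -2.8313e-04; σ = Eε = 99000 · -2.8313e-04 = -28.03 MPa.

-28.0 MPa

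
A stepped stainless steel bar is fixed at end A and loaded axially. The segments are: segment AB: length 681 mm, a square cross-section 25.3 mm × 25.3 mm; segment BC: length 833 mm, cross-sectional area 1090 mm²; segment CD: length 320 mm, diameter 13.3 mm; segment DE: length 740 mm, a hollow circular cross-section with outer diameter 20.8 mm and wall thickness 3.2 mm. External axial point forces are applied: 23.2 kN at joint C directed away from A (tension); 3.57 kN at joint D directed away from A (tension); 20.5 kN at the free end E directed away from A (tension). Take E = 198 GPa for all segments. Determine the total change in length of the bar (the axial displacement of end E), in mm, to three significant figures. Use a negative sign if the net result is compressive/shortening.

Internal axial forces (sectioning from the free end, tension +): N_DE = 20.5 kN, N_CD = 24.07 kN, N_BC = 47.27 kN, N_AB = 47.27 kN.
A_AB = 640.1 mm².
A_CD = 138.9 mm².
A_DE = 176.9 mm².
δ_AB = 47270·681/(640.1·198000) = 0.254 mm
δ_BC = 47270·833/(1090·198000) = 0.1824 mm
δ_CD = 24070·320/(138.9·198000) = 0.28 mm
δ_DE = 20500·740/(176.9·198000) = 0.433 mm
δ = Σδ_i = 1.149 mm.

1.15 mm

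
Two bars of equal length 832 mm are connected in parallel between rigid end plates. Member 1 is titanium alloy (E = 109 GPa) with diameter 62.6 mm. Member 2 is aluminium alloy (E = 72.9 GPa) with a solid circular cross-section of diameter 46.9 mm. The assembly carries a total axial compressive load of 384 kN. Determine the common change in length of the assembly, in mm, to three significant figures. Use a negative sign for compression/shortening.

A_1 = 3078 mm².
A_2 = 1728 mm².
Equal strain + equilibrium ⇒ each member carries load in proportion to AE: A₁E₁ = 335500000 N, A₂E₂ = 125900000 N, ΣAE = 461400000 N.
δ = PL/ΣAE = -384000·832/461400000 = -0.6924 mm.

-0.692 mm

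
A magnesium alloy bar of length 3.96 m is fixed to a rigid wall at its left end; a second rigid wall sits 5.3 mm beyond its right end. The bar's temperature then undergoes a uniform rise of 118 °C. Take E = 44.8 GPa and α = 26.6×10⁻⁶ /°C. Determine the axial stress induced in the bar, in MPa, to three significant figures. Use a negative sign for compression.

-80.7 MPa

Free thermal expansion αLΔT = 26.6e-6 · 3960 · 118 = 12.43 mm.
The walls engage after the gap closes; constrained expansion = 12.43 − 5.3 = 7.13 mm.
The walls impose strain ε = −(7.13)/3960 = -1.8004e-03; σ = Eε = 44800 · -1.8004e-03 = -80.66 MPa.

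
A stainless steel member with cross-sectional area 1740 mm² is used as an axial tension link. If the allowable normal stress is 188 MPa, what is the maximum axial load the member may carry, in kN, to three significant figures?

327 kN

P_max = σ_allow · A = 188 · 1740 = 327100 N = 327.1 kN.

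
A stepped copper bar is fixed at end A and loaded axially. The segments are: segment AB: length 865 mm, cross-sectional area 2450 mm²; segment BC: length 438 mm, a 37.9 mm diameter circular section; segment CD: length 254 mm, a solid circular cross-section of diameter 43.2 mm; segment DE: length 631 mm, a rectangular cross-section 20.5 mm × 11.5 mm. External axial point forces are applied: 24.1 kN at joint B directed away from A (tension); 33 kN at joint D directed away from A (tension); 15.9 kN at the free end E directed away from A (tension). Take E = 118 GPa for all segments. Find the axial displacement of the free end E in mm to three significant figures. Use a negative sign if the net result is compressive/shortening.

Internal axial forces (sectioning from the free end, tension +): N_DE = 15.9 kN, N_CD = 48.9 kN, N_BC = 48.9 kN, N_AB = 73 kN.
A_BC = 1128 mm².
A_CD = 1466 mm².
A_DE = 235.8 mm².
δ_AB = 73000·865/(2450·118000) = 0.2184 mm
δ_BC = 48900·438/(1128·118000) = 0.1609 mm
δ_CD = 48900·254/(1466·118000) = 0.07181 mm
δ_DE = 15900·631/(235.8·118000) = 0.3607 mm
δ = Σδ_i = 0.8118 mm.

0.812 mm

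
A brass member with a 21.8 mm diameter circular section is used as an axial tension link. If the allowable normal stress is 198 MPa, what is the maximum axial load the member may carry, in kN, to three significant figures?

73.9 kN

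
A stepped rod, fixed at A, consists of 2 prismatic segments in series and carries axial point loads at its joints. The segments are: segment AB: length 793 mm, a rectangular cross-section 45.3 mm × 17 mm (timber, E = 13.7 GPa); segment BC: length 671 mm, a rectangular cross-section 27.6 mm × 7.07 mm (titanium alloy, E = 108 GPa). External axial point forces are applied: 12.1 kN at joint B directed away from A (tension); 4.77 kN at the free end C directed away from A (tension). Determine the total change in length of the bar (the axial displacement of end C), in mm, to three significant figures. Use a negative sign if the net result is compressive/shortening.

1.42 mm

Internal axial forces (sectioning from the free end, tension +): N_BC = 4.77 kN, N_AB = 16.87 kN.
A_AB = 770.1 mm².
A_BC = 195.1 mm².
δ_AB = 16870·793/(770.1·13700) = 1.268 mm
δ_BC = 4770·671/(195.1·108000) = 0.1519 mm
δ = Σδ_i = 1.42 mm.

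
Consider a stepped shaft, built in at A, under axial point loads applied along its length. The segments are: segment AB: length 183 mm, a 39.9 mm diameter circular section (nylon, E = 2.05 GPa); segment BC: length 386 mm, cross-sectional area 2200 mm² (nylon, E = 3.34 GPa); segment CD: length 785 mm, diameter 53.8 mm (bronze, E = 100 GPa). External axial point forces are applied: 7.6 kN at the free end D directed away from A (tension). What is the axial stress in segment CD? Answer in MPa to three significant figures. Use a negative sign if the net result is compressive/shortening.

Internal axial forces (sectioning from the free end, tension +): N_CD = 7.6 kN, N_BC = 7.6 kN, N_AB = 7.6 kN.
A_CD = 2273 mm².
σ_CD = N_CD/A_CD = 7600/2273 = 3.343 MPa.

3.34 MPa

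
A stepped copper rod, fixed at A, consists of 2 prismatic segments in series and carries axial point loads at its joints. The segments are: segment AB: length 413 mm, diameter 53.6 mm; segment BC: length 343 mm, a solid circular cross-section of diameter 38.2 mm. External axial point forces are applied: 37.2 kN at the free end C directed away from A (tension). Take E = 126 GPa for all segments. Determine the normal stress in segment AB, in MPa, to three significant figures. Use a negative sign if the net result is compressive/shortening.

Internal axial forces (sectioning from the free end, tension +): N_BC = 37.2 kN, N_AB = 37.2 kN.
A_AB = 2256 mm².
σ_AB = N_AB/A_AB = 37200/2256 = 16.49 MPa.

16.5 MPa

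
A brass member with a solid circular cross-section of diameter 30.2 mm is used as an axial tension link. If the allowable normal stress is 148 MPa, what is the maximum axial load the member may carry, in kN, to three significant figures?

A = 716.3 mm².
P_max = σ_allow · A = 148 · 716.3 = 106000 N = 106 kN.

106 kN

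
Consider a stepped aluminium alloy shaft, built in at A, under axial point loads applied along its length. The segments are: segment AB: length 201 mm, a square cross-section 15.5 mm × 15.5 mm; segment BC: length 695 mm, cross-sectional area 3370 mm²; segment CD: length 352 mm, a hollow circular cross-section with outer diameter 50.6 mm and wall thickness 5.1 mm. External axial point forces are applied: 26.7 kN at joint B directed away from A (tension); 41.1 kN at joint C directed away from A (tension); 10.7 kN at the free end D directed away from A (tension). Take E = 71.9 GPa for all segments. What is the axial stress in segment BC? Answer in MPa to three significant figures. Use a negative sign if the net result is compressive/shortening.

Internal axial forces (sectioning from the free end, tension +): N_CD = 10.7 kN, N_BC = 51.8 kN, N_AB = 78.5 kN.
σ_BC = N_BC/A_BC = 51800/3370 = 15.37 MPa.

15.4 MPa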